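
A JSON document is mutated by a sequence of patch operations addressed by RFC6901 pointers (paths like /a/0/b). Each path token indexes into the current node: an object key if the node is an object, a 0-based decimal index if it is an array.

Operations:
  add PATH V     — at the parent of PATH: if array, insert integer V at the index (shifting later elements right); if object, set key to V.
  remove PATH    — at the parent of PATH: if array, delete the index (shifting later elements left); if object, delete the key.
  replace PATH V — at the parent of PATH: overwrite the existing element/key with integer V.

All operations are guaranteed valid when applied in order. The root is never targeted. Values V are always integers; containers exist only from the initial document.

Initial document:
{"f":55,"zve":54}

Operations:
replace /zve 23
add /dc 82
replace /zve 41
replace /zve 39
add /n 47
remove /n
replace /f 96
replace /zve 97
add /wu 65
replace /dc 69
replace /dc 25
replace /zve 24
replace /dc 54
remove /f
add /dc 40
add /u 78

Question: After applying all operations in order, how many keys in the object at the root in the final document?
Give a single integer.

After op 1 (replace /zve 23): {"f":55,"zve":23}
After op 2 (add /dc 82): {"dc":82,"f":55,"zve":23}
After op 3 (replace /zve 41): {"dc":82,"f":55,"zve":41}
After op 4 (replace /zve 39): {"dc":82,"f":55,"zve":39}
After op 5 (add /n 47): {"dc":82,"f":55,"n":47,"zve":39}
After op 6 (remove /n): {"dc":82,"f":55,"zve":39}
After op 7 (replace /f 96): {"dc":82,"f":96,"zve":39}
After op 8 (replace /zve 97): {"dc":82,"f":96,"zve":97}
After op 9 (add /wu 65): {"dc":82,"f":96,"wu":65,"zve":97}
After op 10 (replace /dc 69): {"dc":69,"f":96,"wu":65,"zve":97}
After op 11 (replace /dc 25): {"dc":25,"f":96,"wu":65,"zve":97}
After op 12 (replace /zve 24): {"dc":25,"f":96,"wu":65,"zve":24}
After op 13 (replace /dc 54): {"dc":54,"f":96,"wu":65,"zve":24}
After op 14 (remove /f): {"dc":54,"wu":65,"zve":24}
After op 15 (add /dc 40): {"dc":40,"wu":65,"zve":24}
After op 16 (add /u 78): {"dc":40,"u":78,"wu":65,"zve":24}
Size at the root: 4

Answer: 4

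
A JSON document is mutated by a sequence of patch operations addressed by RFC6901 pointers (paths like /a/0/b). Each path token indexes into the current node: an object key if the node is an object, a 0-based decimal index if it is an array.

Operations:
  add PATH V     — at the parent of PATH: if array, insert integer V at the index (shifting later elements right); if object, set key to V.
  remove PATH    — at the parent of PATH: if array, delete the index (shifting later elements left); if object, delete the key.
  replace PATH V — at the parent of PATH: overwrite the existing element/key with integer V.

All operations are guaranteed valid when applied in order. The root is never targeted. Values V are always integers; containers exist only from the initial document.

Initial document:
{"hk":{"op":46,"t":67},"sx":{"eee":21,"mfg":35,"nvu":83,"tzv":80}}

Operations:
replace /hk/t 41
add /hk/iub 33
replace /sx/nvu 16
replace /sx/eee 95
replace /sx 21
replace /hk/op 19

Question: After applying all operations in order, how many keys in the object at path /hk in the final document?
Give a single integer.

Answer: 3

Derivation:
After op 1 (replace /hk/t 41): {"hk":{"op":46,"t":41},"sx":{"eee":21,"mfg":35,"nvu":83,"tzv":80}}
After op 2 (add /hk/iub 33): {"hk":{"iub":33,"op":46,"t":41},"sx":{"eee":21,"mfg":35,"nvu":83,"tzv":80}}
After op 3 (replace /sx/nvu 16): {"hk":{"iub":33,"op":46,"t":41},"sx":{"eee":21,"mfg":35,"nvu":16,"tzv":80}}
After op 4 (replace /sx/eee 95): {"hk":{"iub":33,"op":46,"t":41},"sx":{"eee":95,"mfg":35,"nvu":16,"tzv":80}}
After op 5 (replace /sx 21): {"hk":{"iub":33,"op":46,"t":41},"sx":21}
After op 6 (replace /hk/op 19): {"hk":{"iub":33,"op":19,"t":41},"sx":21}
Size at path /hk: 3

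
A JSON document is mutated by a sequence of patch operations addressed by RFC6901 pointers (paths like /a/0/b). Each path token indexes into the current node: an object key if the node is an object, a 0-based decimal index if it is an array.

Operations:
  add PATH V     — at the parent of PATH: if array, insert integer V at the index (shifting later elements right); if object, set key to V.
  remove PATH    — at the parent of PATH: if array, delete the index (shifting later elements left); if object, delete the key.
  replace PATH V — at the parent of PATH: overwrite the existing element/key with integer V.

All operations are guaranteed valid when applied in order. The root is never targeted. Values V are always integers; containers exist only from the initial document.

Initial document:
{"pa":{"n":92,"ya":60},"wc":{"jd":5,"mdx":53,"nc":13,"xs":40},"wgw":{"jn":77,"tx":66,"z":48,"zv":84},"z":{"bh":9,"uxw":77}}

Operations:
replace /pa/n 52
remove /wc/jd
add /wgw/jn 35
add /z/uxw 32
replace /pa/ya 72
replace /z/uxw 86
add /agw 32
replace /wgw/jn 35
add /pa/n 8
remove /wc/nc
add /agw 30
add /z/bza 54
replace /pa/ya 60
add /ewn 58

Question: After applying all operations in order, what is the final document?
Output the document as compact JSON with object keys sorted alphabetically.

After op 1 (replace /pa/n 52): {"pa":{"n":52,"ya":60},"wc":{"jd":5,"mdx":53,"nc":13,"xs":40},"wgw":{"jn":77,"tx":66,"z":48,"zv":84},"z":{"bh":9,"uxw":77}}
After op 2 (remove /wc/jd): {"pa":{"n":52,"ya":60},"wc":{"mdx":53,"nc":13,"xs":40},"wgw":{"jn":77,"tx":66,"z":48,"zv":84},"z":{"bh":9,"uxw":77}}
After op 3 (add /wgw/jn 35): {"pa":{"n":52,"ya":60},"wc":{"mdx":53,"nc":13,"xs":40},"wgw":{"jn":35,"tx":66,"z":48,"zv":84},"z":{"bh":9,"uxw":77}}
After op 4 (add /z/uxw 32): {"pa":{"n":52,"ya":60},"wc":{"mdx":53,"nc":13,"xs":40},"wgw":{"jn":35,"tx":66,"z":48,"zv":84},"z":{"bh":9,"uxw":32}}
After op 5 (replace /pa/ya 72): {"pa":{"n":52,"ya":72},"wc":{"mdx":53,"nc":13,"xs":40},"wgw":{"jn":35,"tx":66,"z":48,"zv":84},"z":{"bh":9,"uxw":32}}
After op 6 (replace /z/uxw 86): {"pa":{"n":52,"ya":72},"wc":{"mdx":53,"nc":13,"xs":40},"wgw":{"jn":35,"tx":66,"z":48,"zv":84},"z":{"bh":9,"uxw":86}}
After op 7 (add /agw 32): {"agw":32,"pa":{"n":52,"ya":72},"wc":{"mdx":53,"nc":13,"xs":40},"wgw":{"jn":35,"tx":66,"z":48,"zv":84},"z":{"bh":9,"uxw":86}}
After op 8 (replace /wgw/jn 35): {"agw":32,"pa":{"n":52,"ya":72},"wc":{"mdx":53,"nc":13,"xs":40},"wgw":{"jn":35,"tx":66,"z":48,"zv":84},"z":{"bh":9,"uxw":86}}
After op 9 (add /pa/n 8): {"agw":32,"pa":{"n":8,"ya":72},"wc":{"mdx":53,"nc":13,"xs":40},"wgw":{"jn":35,"tx":66,"z":48,"zv":84},"z":{"bh":9,"uxw":86}}
After op 10 (remove /wc/nc): {"agw":32,"pa":{"n":8,"ya":72},"wc":{"mdx":53,"xs":40},"wgw":{"jn":35,"tx":66,"z":48,"zv":84},"z":{"bh":9,"uxw":86}}
After op 11 (add /agw 30): {"agw":30,"pa":{"n":8,"ya":72},"wc":{"mdx":53,"xs":40},"wgw":{"jn":35,"tx":66,"z":48,"zv":84},"z":{"bh":9,"uxw":86}}
After op 12 (add /z/bza 54): {"agw":30,"pa":{"n":8,"ya":72},"wc":{"mdx":53,"xs":40},"wgw":{"jn":35,"tx":66,"z":48,"zv":84},"z":{"bh":9,"bza":54,"uxw":86}}
After op 13 (replace /pa/ya 60): {"agw":30,"pa":{"n":8,"ya":60},"wc":{"mdx":53,"xs":40},"wgw":{"jn":35,"tx":66,"z":48,"zv":84},"z":{"bh":9,"bza":54,"uxw":86}}
After op 14 (add /ewn 58): {"agw":30,"ewn":58,"pa":{"n":8,"ya":60},"wc":{"mdx":53,"xs":40},"wgw":{"jn":35,"tx":66,"z":48,"zv":84},"z":{"bh":9,"bza":54,"uxw":86}}

Answer: {"agw":30,"ewn":58,"pa":{"n":8,"ya":60},"wc":{"mdx":53,"xs":40},"wgw":{"jn":35,"tx":66,"z":48,"zv":84},"z":{"bh":9,"bza":54,"uxw":86}}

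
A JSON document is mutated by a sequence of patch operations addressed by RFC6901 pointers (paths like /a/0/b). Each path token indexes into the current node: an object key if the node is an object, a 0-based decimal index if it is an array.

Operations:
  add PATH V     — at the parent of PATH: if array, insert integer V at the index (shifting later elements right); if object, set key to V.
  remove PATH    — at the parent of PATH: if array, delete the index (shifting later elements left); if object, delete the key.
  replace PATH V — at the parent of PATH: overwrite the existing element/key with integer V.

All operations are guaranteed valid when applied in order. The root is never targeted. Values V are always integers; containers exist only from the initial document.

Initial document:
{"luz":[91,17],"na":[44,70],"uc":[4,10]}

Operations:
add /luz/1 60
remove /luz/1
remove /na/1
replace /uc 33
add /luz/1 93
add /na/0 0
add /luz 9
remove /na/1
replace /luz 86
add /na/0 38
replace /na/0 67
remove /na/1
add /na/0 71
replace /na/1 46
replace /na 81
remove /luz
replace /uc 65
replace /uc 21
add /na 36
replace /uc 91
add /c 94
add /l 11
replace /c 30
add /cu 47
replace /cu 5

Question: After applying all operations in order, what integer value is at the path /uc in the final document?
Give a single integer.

Answer: 91

Derivation:
After op 1 (add /luz/1 60): {"luz":[91,60,17],"na":[44,70],"uc":[4,10]}
After op 2 (remove /luz/1): {"luz":[91,17],"na":[44,70],"uc":[4,10]}
After op 3 (remove /na/1): {"luz":[91,17],"na":[44],"uc":[4,10]}
After op 4 (replace /uc 33): {"luz":[91,17],"na":[44],"uc":33}
After op 5 (add /luz/1 93): {"luz":[91,93,17],"na":[44],"uc":33}
After op 6 (add /na/0 0): {"luz":[91,93,17],"na":[0,44],"uc":33}
After op 7 (add /luz 9): {"luz":9,"na":[0,44],"uc":33}
After op 8 (remove /na/1): {"luz":9,"na":[0],"uc":33}
After op 9 (replace /luz 86): {"luz":86,"na":[0],"uc":33}
After op 10 (add /na/0 38): {"luz":86,"na":[38,0],"uc":33}
After op 11 (replace /na/0 67): {"luz":86,"na":[67,0],"uc":33}
After op 12 (remove /na/1): {"luz":86,"na":[67],"uc":33}
After op 13 (add /na/0 71): {"luz":86,"na":[71,67],"uc":33}
After op 14 (replace /na/1 46): {"luz":86,"na":[71,46],"uc":33}
After op 15 (replace /na 81): {"luz":86,"na":81,"uc":33}
After op 16 (remove /luz): {"na":81,"uc":33}
After op 17 (replace /uc 65): {"na":81,"uc":65}
After op 18 (replace /uc 21): {"na":81,"uc":21}
After op 19 (add /na 36): {"na":36,"uc":21}
After op 20 (replace /uc 91): {"na":36,"uc":91}
After op 21 (add /c 94): {"c":94,"na":36,"uc":91}
After op 22 (add /l 11): {"c":94,"l":11,"na":36,"uc":91}
After op 23 (replace /c 30): {"c":30,"l":11,"na":36,"uc":91}
After op 24 (add /cu 47): {"c":30,"cu":47,"l":11,"na":36,"uc":91}
After op 25 (replace /cu 5): {"c":30,"cu":5,"l":11,"na":36,"uc":91}
Value at /uc: 91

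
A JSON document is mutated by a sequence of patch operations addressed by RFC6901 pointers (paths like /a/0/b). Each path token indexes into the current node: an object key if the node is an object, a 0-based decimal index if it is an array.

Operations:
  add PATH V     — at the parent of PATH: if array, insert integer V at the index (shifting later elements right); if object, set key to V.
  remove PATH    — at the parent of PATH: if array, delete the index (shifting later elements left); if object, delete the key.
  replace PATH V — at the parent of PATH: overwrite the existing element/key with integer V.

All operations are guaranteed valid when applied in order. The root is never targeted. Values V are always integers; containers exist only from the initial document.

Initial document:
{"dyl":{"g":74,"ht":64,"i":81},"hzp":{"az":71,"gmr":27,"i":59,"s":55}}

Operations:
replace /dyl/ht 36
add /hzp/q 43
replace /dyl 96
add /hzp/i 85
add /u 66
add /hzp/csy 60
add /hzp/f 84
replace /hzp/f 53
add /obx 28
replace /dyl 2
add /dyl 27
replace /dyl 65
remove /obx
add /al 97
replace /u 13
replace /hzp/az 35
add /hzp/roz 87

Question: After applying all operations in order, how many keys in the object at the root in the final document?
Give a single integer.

Answer: 4

Derivation:
After op 1 (replace /dyl/ht 36): {"dyl":{"g":74,"ht":36,"i":81},"hzp":{"az":71,"gmr":27,"i":59,"s":55}}
After op 2 (add /hzp/q 43): {"dyl":{"g":74,"ht":36,"i":81},"hzp":{"az":71,"gmr":27,"i":59,"q":43,"s":55}}
After op 3 (replace /dyl 96): {"dyl":96,"hzp":{"az":71,"gmr":27,"i":59,"q":43,"s":55}}
After op 4 (add /hzp/i 85): {"dyl":96,"hzp":{"az":71,"gmr":27,"i":85,"q":43,"s":55}}
After op 5 (add /u 66): {"dyl":96,"hzp":{"az":71,"gmr":27,"i":85,"q":43,"s":55},"u":66}
After op 6 (add /hzp/csy 60): {"dyl":96,"hzp":{"az":71,"csy":60,"gmr":27,"i":85,"q":43,"s":55},"u":66}
After op 7 (add /hzp/f 84): {"dyl":96,"hzp":{"az":71,"csy":60,"f":84,"gmr":27,"i":85,"q":43,"s":55},"u":66}
After op 8 (replace /hzp/f 53): {"dyl":96,"hzp":{"az":71,"csy":60,"f":53,"gmr":27,"i":85,"q":43,"s":55},"u":66}
After op 9 (add /obx 28): {"dyl":96,"hzp":{"az":71,"csy":60,"f":53,"gmr":27,"i":85,"q":43,"s":55},"obx":28,"u":66}
After op 10 (replace /dyl 2): {"dyl":2,"hzp":{"az":71,"csy":60,"f":53,"gmr":27,"i":85,"q":43,"s":55},"obx":28,"u":66}
After op 11 (add /dyl 27): {"dyl":27,"hzp":{"az":71,"csy":60,"f":53,"gmr":27,"i":85,"q":43,"s":55},"obx":28,"u":66}
After op 12 (replace /dyl 65): {"dyl":65,"hzp":{"az":71,"csy":60,"f":53,"gmr":27,"i":85,"q":43,"s":55},"obx":28,"u":66}
After op 13 (remove /obx): {"dyl":65,"hzp":{"az":71,"csy":60,"f":53,"gmr":27,"i":85,"q":43,"s":55},"u":66}
After op 14 (add /al 97): {"al":97,"dyl":65,"hzp":{"az":71,"csy":60,"f":53,"gmr":27,"i":85,"q":43,"s":55},"u":66}
After op 15 (replace /u 13): {"al":97,"dyl":65,"hzp":{"az":71,"csy":60,"f":53,"gmr":27,"i":85,"q":43,"s":55},"u":13}
After op 16 (replace /hzp/az 35): {"al":97,"dyl":65,"hzp":{"az":35,"csy":60,"f":53,"gmr":27,"i":85,"q":43,"s":55},"u":13}
After op 17 (add /hzp/roz 87): {"al":97,"dyl":65,"hzp":{"az":35,"csy":60,"f":53,"gmr":27,"i":85,"q":43,"roz":87,"s":55},"u":13}
Size at the root: 4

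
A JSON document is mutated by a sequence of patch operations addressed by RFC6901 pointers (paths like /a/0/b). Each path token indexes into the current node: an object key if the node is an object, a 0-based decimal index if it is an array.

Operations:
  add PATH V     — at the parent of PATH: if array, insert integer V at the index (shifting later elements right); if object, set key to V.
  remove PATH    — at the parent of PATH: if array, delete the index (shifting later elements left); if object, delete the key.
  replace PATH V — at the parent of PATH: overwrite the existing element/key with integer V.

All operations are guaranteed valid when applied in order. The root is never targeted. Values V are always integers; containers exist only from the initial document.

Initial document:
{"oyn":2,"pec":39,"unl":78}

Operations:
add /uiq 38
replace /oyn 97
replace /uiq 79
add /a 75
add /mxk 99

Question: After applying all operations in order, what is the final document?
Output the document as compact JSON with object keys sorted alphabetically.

Answer: {"a":75,"mxk":99,"oyn":97,"pec":39,"uiq":79,"unl":78}

Derivation:
After op 1 (add /uiq 38): {"oyn":2,"pec":39,"uiq":38,"unl":78}
After op 2 (replace /oyn 97): {"oyn":97,"pec":39,"uiq":38,"unl":78}
After op 3 (replace /uiq 79): {"oyn":97,"pec":39,"uiq":79,"unl":78}
After op 4 (add /a 75): {"a":75,"oyn":97,"pec":39,"uiq":79,"unl":78}
After op 5 (add /mxk 99): {"a":75,"mxk":99,"oyn":97,"pec":39,"uiq":79,"unl":78}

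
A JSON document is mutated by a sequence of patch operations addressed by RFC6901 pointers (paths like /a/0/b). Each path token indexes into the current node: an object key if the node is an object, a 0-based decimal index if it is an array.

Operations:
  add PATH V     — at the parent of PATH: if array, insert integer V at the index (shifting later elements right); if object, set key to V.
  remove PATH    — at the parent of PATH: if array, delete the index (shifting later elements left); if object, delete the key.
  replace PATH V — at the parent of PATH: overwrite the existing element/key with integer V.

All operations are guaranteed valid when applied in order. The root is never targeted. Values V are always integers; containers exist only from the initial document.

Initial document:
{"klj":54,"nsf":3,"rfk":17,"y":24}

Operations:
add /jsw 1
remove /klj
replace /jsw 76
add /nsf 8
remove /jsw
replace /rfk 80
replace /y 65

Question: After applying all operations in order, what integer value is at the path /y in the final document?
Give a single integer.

After op 1 (add /jsw 1): {"jsw":1,"klj":54,"nsf":3,"rfk":17,"y":24}
After op 2 (remove /klj): {"jsw":1,"nsf":3,"rfk":17,"y":24}
After op 3 (replace /jsw 76): {"jsw":76,"nsf":3,"rfk":17,"y":24}
After op 4 (add /nsf 8): {"jsw":76,"nsf":8,"rfk":17,"y":24}
After op 5 (remove /jsw): {"nsf":8,"rfk":17,"y":24}
After op 6 (replace /rfk 80): {"nsf":8,"rfk":80,"y":24}
After op 7 (replace /y 65): {"nsf":8,"rfk":80,"y":65}
Value at /y: 65

Answer: 65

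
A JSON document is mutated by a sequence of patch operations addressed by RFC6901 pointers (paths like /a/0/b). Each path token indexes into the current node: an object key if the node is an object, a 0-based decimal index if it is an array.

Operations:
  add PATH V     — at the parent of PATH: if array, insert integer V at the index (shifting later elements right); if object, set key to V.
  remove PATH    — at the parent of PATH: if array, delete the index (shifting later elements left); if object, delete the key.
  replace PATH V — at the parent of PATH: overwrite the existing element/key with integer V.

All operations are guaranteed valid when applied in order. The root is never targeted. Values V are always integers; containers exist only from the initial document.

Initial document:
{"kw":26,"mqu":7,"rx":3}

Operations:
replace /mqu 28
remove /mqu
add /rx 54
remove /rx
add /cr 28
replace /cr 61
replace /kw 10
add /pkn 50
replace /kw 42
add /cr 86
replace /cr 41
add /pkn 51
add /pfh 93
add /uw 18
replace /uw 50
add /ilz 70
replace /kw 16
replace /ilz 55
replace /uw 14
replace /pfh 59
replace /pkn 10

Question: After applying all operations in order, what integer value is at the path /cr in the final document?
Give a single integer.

Answer: 41

Derivation:
After op 1 (replace /mqu 28): {"kw":26,"mqu":28,"rx":3}
After op 2 (remove /mqu): {"kw":26,"rx":3}
After op 3 (add /rx 54): {"kw":26,"rx":54}
After op 4 (remove /rx): {"kw":26}
After op 5 (add /cr 28): {"cr":28,"kw":26}
After op 6 (replace /cr 61): {"cr":61,"kw":26}
After op 7 (replace /kw 10): {"cr":61,"kw":10}
After op 8 (add /pkn 50): {"cr":61,"kw":10,"pkn":50}
After op 9 (replace /kw 42): {"cr":61,"kw":42,"pkn":50}
After op 10 (add /cr 86): {"cr":86,"kw":42,"pkn":50}
After op 11 (replace /cr 41): {"cr":41,"kw":42,"pkn":50}
After op 12 (add /pkn 51): {"cr":41,"kw":42,"pkn":51}
After op 13 (add /pfh 93): {"cr":41,"kw":42,"pfh":93,"pkn":51}
After op 14 (add /uw 18): {"cr":41,"kw":42,"pfh":93,"pkn":51,"uw":18}
After op 15 (replace /uw 50): {"cr":41,"kw":42,"pfh":93,"pkn":51,"uw":50}
After op 16 (add /ilz 70): {"cr":41,"ilz":70,"kw":42,"pfh":93,"pkn":51,"uw":50}
After op 17 (replace /kw 16): {"cr":41,"ilz":70,"kw":16,"pfh":93,"pkn":51,"uw":50}
After op 18 (replace /ilz 55): {"cr":41,"ilz":55,"kw":16,"pfh":93,"pkn":51,"uw":50}
After op 19 (replace /uw 14): {"cr":41,"ilz":55,"kw":16,"pfh":93,"pkn":51,"uw":14}
After op 20 (replace /pfh 59): {"cr":41,"ilz":55,"kw":16,"pfh":59,"pkn":51,"uw":14}
After op 21 (replace /pkn 10): {"cr":41,"ilz":55,"kw":16,"pfh":59,"pkn":10,"uw":14}
Value at /cr: 41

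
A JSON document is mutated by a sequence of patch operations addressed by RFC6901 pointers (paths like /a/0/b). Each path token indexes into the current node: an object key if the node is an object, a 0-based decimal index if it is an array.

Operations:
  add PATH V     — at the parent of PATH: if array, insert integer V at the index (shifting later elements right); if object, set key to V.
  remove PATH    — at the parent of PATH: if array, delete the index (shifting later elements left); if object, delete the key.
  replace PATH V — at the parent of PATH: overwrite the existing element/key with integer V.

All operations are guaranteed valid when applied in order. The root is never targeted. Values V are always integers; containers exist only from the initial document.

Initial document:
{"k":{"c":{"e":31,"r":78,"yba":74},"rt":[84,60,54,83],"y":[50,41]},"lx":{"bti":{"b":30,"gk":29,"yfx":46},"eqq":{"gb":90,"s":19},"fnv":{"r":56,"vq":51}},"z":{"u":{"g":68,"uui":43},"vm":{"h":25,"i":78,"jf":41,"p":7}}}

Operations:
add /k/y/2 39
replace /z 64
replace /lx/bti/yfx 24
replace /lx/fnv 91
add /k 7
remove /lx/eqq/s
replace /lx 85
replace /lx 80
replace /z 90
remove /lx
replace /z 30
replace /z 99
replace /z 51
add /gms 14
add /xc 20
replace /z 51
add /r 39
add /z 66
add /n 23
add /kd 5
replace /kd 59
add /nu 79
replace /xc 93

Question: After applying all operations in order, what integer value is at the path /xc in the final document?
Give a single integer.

After op 1 (add /k/y/2 39): {"k":{"c":{"e":31,"r":78,"yba":74},"rt":[84,60,54,83],"y":[50,41,39]},"lx":{"bti":{"b":30,"gk":29,"yfx":46},"eqq":{"gb":90,"s":19},"fnv":{"r":56,"vq":51}},"z":{"u":{"g":68,"uui":43},"vm":{"h":25,"i":78,"jf":41,"p":7}}}
After op 2 (replace /z 64): {"k":{"c":{"e":31,"r":78,"yba":74},"rt":[84,60,54,83],"y":[50,41,39]},"lx":{"bti":{"b":30,"gk":29,"yfx":46},"eqq":{"gb":90,"s":19},"fnv":{"r":56,"vq":51}},"z":64}
After op 3 (replace /lx/bti/yfx 24): {"k":{"c":{"e":31,"r":78,"yba":74},"rt":[84,60,54,83],"y":[50,41,39]},"lx":{"bti":{"b":30,"gk":29,"yfx":24},"eqq":{"gb":90,"s":19},"fnv":{"r":56,"vq":51}},"z":64}
After op 4 (replace /lx/fnv 91): {"k":{"c":{"e":31,"r":78,"yba":74},"rt":[84,60,54,83],"y":[50,41,39]},"lx":{"bti":{"b":30,"gk":29,"yfx":24},"eqq":{"gb":90,"s":19},"fnv":91},"z":64}
After op 5 (add /k 7): {"k":7,"lx":{"bti":{"b":30,"gk":29,"yfx":24},"eqq":{"gb":90,"s":19},"fnv":91},"z":64}
After op 6 (remove /lx/eqq/s): {"k":7,"lx":{"bti":{"b":30,"gk":29,"yfx":24},"eqq":{"gb":90},"fnv":91},"z":64}
After op 7 (replace /lx 85): {"k":7,"lx":85,"z":64}
After op 8 (replace /lx 80): {"k":7,"lx":80,"z":64}
After op 9 (replace /z 90): {"k":7,"lx":80,"z":90}
After op 10 (remove /lx): {"k":7,"z":90}
After op 11 (replace /z 30): {"k":7,"z":30}
After op 12 (replace /z 99): {"k":7,"z":99}
After op 13 (replace /z 51): {"k":7,"z":51}
After op 14 (add /gms 14): {"gms":14,"k":7,"z":51}
After op 15 (add /xc 20): {"gms":14,"k":7,"xc":20,"z":51}
After op 16 (replace /z 51): {"gms":14,"k":7,"xc":20,"z":51}
After op 17 (add /r 39): {"gms":14,"k":7,"r":39,"xc":20,"z":51}
After op 18 (add /z 66): {"gms":14,"k":7,"r":39,"xc":20,"z":66}
After op 19 (add /n 23): {"gms":14,"k":7,"n":23,"r":39,"xc":20,"z":66}
After op 20 (add /kd 5): {"gms":14,"k":7,"kd":5,"n":23,"r":39,"xc":20,"z":66}
After op 21 (replace /kd 59): {"gms":14,"k":7,"kd":59,"n":23,"r":39,"xc":20,"z":66}
After op 22 (add /nu 79): {"gms":14,"k":7,"kd":59,"n":23,"nu":79,"r":39,"xc":20,"z":66}
After op 23 (replace /xc 93): {"gms":14,"k":7,"kd":59,"n":23,"nu":79,"r":39,"xc":93,"z":66}
Value at /xc: 93

Answer: 93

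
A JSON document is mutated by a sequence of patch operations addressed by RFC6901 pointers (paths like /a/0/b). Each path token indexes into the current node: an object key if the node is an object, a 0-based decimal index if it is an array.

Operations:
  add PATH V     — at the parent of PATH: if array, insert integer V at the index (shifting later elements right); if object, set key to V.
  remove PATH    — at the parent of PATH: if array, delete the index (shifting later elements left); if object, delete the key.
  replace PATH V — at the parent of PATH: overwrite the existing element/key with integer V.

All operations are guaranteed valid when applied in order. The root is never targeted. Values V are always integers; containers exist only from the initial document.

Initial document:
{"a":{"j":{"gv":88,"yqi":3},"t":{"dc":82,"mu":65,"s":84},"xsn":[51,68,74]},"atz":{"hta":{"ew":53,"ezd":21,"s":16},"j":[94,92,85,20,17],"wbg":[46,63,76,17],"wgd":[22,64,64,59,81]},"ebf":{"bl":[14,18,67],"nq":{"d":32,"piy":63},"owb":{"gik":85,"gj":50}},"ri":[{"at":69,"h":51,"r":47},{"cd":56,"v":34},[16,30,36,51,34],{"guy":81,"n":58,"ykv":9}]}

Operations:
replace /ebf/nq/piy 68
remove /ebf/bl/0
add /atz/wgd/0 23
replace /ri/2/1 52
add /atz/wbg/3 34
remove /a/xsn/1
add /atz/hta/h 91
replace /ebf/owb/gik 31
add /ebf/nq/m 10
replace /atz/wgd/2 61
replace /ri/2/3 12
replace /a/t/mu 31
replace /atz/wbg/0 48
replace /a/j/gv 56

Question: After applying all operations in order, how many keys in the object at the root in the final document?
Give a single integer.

Answer: 4

Derivation:
After op 1 (replace /ebf/nq/piy 68): {"a":{"j":{"gv":88,"yqi":3},"t":{"dc":82,"mu":65,"s":84},"xsn":[51,68,74]},"atz":{"hta":{"ew":53,"ezd":21,"s":16},"j":[94,92,85,20,17],"wbg":[46,63,76,17],"wgd":[22,64,64,59,81]},"ebf":{"bl":[14,18,67],"nq":{"d":32,"piy":68},"owb":{"gik":85,"gj":50}},"ri":[{"at":69,"h":51,"r":47},{"cd":56,"v":34},[16,30,36,51,34],{"guy":81,"n":58,"ykv":9}]}
After op 2 (remove /ebf/bl/0): {"a":{"j":{"gv":88,"yqi":3},"t":{"dc":82,"mu":65,"s":84},"xsn":[51,68,74]},"atz":{"hta":{"ew":53,"ezd":21,"s":16},"j":[94,92,85,20,17],"wbg":[46,63,76,17],"wgd":[22,64,64,59,81]},"ebf":{"bl":[18,67],"nq":{"d":32,"piy":68},"owb":{"gik":85,"gj":50}},"ri":[{"at":69,"h":51,"r":47},{"cd":56,"v":34},[16,30,36,51,34],{"guy":81,"n":58,"ykv":9}]}
After op 3 (add /atz/wgd/0 23): {"a":{"j":{"gv":88,"yqi":3},"t":{"dc":82,"mu":65,"s":84},"xsn":[51,68,74]},"atz":{"hta":{"ew":53,"ezd":21,"s":16},"j":[94,92,85,20,17],"wbg":[46,63,76,17],"wgd":[23,22,64,64,59,81]},"ebf":{"bl":[18,67],"nq":{"d":32,"piy":68},"owb":{"gik":85,"gj":50}},"ri":[{"at":69,"h":51,"r":47},{"cd":56,"v":34},[16,30,36,51,34],{"guy":81,"n":58,"ykv":9}]}
After op 4 (replace /ri/2/1 52): {"a":{"j":{"gv":88,"yqi":3},"t":{"dc":82,"mu":65,"s":84},"xsn":[51,68,74]},"atz":{"hta":{"ew":53,"ezd":21,"s":16},"j":[94,92,85,20,17],"wbg":[46,63,76,17],"wgd":[23,22,64,64,59,81]},"ebf":{"bl":[18,67],"nq":{"d":32,"piy":68},"owb":{"gik":85,"gj":50}},"ri":[{"at":69,"h":51,"r":47},{"cd":56,"v":34},[16,52,36,51,34],{"guy":81,"n":58,"ykv":9}]}
After op 5 (add /atz/wbg/3 34): {"a":{"j":{"gv":88,"yqi":3},"t":{"dc":82,"mu":65,"s":84},"xsn":[51,68,74]},"atz":{"hta":{"ew":53,"ezd":21,"s":16},"j":[94,92,85,20,17],"wbg":[46,63,76,34,17],"wgd":[23,22,64,64,59,81]},"ebf":{"bl":[18,67],"nq":{"d":32,"piy":68},"owb":{"gik":85,"gj":50}},"ri":[{"at":69,"h":51,"r":47},{"cd":56,"v":34},[16,52,36,51,34],{"guy":81,"n":58,"ykv":9}]}
After op 6 (remove /a/xsn/1): {"a":{"j":{"gv":88,"yqi":3},"t":{"dc":82,"mu":65,"s":84},"xsn":[51,74]},"atz":{"hta":{"ew":53,"ezd":21,"s":16},"j":[94,92,85,20,17],"wbg":[46,63,76,34,17],"wgd":[23,22,64,64,59,81]},"ebf":{"bl":[18,67],"nq":{"d":32,"piy":68},"owb":{"gik":85,"gj":50}},"ri":[{"at":69,"h":51,"r":47},{"cd":56,"v":34},[16,52,36,51,34],{"guy":81,"n":58,"ykv":9}]}
After op 7 (add /atz/hta/h 91): {"a":{"j":{"gv":88,"yqi":3},"t":{"dc":82,"mu":65,"s":84},"xsn":[51,74]},"atz":{"hta":{"ew":53,"ezd":21,"h":91,"s":16},"j":[94,92,85,20,17],"wbg":[46,63,76,34,17],"wgd":[23,22,64,64,59,81]},"ebf":{"bl":[18,67],"nq":{"d":32,"piy":68},"owb":{"gik":85,"gj":50}},"ri":[{"at":69,"h":51,"r":47},{"cd":56,"v":34},[16,52,36,51,34],{"guy":81,"n":58,"ykv":9}]}
After op 8 (replace /ebf/owb/gik 31): {"a":{"j":{"gv":88,"yqi":3},"t":{"dc":82,"mu":65,"s":84},"xsn":[51,74]},"atz":{"hta":{"ew":53,"ezd":21,"h":91,"s":16},"j":[94,92,85,20,17],"wbg":[46,63,76,34,17],"wgd":[23,22,64,64,59,81]},"ebf":{"bl":[18,67],"nq":{"d":32,"piy":68},"owb":{"gik":31,"gj":50}},"ri":[{"at":69,"h":51,"r":47},{"cd":56,"v":34},[16,52,36,51,34],{"guy":81,"n":58,"ykv":9}]}
After op 9 (add /ebf/nq/m 10): {"a":{"j":{"gv":88,"yqi":3},"t":{"dc":82,"mu":65,"s":84},"xsn":[51,74]},"atz":{"hta":{"ew":53,"ezd":21,"h":91,"s":16},"j":[94,92,85,20,17],"wbg":[46,63,76,34,17],"wgd":[23,22,64,64,59,81]},"ebf":{"bl":[18,67],"nq":{"d":32,"m":10,"piy":68},"owb":{"gik":31,"gj":50}},"ri":[{"at":69,"h":51,"r":47},{"cd":56,"v":34},[16,52,36,51,34],{"guy":81,"n":58,"ykv":9}]}
After op 10 (replace /atz/wgd/2 61): {"a":{"j":{"gv":88,"yqi":3},"t":{"dc":82,"mu":65,"s":84},"xsn":[51,74]},"atz":{"hta":{"ew":53,"ezd":21,"h":91,"s":16},"j":[94,92,85,20,17],"wbg":[46,63,76,34,17],"wgd":[23,22,61,64,59,81]},"ebf":{"bl":[18,67],"nq":{"d":32,"m":10,"piy":68},"owb":{"gik":31,"gj":50}},"ri":[{"at":69,"h":51,"r":47},{"cd":56,"v":34},[16,52,36,51,34],{"guy":81,"n":58,"ykv":9}]}
After op 11 (replace /ri/2/3 12): {"a":{"j":{"gv":88,"yqi":3},"t":{"dc":82,"mu":65,"s":84},"xsn":[51,74]},"atz":{"hta":{"ew":53,"ezd":21,"h":91,"s":16},"j":[94,92,85,20,17],"wbg":[46,63,76,34,17],"wgd":[23,22,61,64,59,81]},"ebf":{"bl":[18,67],"nq":{"d":32,"m":10,"piy":68},"owb":{"gik":31,"gj":50}},"ri":[{"at":69,"h":51,"r":47},{"cd":56,"v":34},[16,52,36,12,34],{"guy":81,"n":58,"ykv":9}]}
After op 12 (replace /a/t/mu 31): {"a":{"j":{"gv":88,"yqi":3},"t":{"dc":82,"mu":31,"s":84},"xsn":[51,74]},"atz":{"hta":{"ew":53,"ezd":21,"h":91,"s":16},"j":[94,92,85,20,17],"wbg":[46,63,76,34,17],"wgd":[23,22,61,64,59,81]},"ebf":{"bl":[18,67],"nq":{"d":32,"m":10,"piy":68},"owb":{"gik":31,"gj":50}},"ri":[{"at":69,"h":51,"r":47},{"cd":56,"v":34},[16,52,36,12,34],{"guy":81,"n":58,"ykv":9}]}
After op 13 (replace /atz/wbg/0 48): {"a":{"j":{"gv":88,"yqi":3},"t":{"dc":82,"mu":31,"s":84},"xsn":[51,74]},"atz":{"hta":{"ew":53,"ezd":21,"h":91,"s":16},"j":[94,92,85,20,17],"wbg":[48,63,76,34,17],"wgd":[23,22,61,64,59,81]},"ebf":{"bl":[18,67],"nq":{"d":32,"m":10,"piy":68},"owb":{"gik":31,"gj":50}},"ri":[{"at":69,"h":51,"r":47},{"cd":56,"v":34},[16,52,36,12,34],{"guy":81,"n":58,"ykv":9}]}
After op 14 (replace /a/j/gv 56): {"a":{"j":{"gv":56,"yqi":3},"t":{"dc":82,"mu":31,"s":84},"xsn":[51,74]},"atz":{"hta":{"ew":53,"ezd":21,"h":91,"s":16},"j":[94,92,85,20,17],"wbg":[48,63,76,34,17],"wgd":[23,22,61,64,59,81]},"ebf":{"bl":[18,67],"nq":{"d":32,"m":10,"piy":68},"owb":{"gik":31,"gj":50}},"ri":[{"at":69,"h":51,"r":47},{"cd":56,"v":34},[16,52,36,12,34],{"guy":81,"n":58,"ykv":9}]}
Size at the root: 4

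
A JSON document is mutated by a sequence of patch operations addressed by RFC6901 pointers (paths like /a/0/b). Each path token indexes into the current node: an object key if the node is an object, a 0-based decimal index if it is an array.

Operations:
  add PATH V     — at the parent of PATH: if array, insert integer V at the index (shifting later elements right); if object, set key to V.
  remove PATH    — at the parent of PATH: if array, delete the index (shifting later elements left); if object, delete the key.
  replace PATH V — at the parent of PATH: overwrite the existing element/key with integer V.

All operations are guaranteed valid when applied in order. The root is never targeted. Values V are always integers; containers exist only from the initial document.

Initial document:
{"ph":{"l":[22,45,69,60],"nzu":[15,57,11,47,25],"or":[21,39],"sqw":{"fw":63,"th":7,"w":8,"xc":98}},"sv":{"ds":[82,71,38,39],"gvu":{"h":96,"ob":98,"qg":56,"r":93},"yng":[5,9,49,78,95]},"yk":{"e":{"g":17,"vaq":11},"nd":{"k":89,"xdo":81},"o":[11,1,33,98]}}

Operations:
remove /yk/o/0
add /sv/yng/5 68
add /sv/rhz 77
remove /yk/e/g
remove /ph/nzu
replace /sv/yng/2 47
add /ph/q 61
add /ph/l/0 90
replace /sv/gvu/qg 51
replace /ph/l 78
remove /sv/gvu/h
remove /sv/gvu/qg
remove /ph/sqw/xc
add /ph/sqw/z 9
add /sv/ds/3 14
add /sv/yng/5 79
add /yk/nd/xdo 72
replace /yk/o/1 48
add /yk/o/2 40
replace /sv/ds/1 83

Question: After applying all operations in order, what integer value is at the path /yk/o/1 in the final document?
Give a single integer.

After op 1 (remove /yk/o/0): {"ph":{"l":[22,45,69,60],"nzu":[15,57,11,47,25],"or":[21,39],"sqw":{"fw":63,"th":7,"w":8,"xc":98}},"sv":{"ds":[82,71,38,39],"gvu":{"h":96,"ob":98,"qg":56,"r":93},"yng":[5,9,49,78,95]},"yk":{"e":{"g":17,"vaq":11},"nd":{"k":89,"xdo":81},"o":[1,33,98]}}
After op 2 (add /sv/yng/5 68): {"ph":{"l":[22,45,69,60],"nzu":[15,57,11,47,25],"or":[21,39],"sqw":{"fw":63,"th":7,"w":8,"xc":98}},"sv":{"ds":[82,71,38,39],"gvu":{"h":96,"ob":98,"qg":56,"r":93},"yng":[5,9,49,78,95,68]},"yk":{"e":{"g":17,"vaq":11},"nd":{"k":89,"xdo":81},"o":[1,33,98]}}
After op 3 (add /sv/rhz 77): {"ph":{"l":[22,45,69,60],"nzu":[15,57,11,47,25],"or":[21,39],"sqw":{"fw":63,"th":7,"w":8,"xc":98}},"sv":{"ds":[82,71,38,39],"gvu":{"h":96,"ob":98,"qg":56,"r":93},"rhz":77,"yng":[5,9,49,78,95,68]},"yk":{"e":{"g":17,"vaq":11},"nd":{"k":89,"xdo":81},"o":[1,33,98]}}
After op 4 (remove /yk/e/g): {"ph":{"l":[22,45,69,60],"nzu":[15,57,11,47,25],"or":[21,39],"sqw":{"fw":63,"th":7,"w":8,"xc":98}},"sv":{"ds":[82,71,38,39],"gvu":{"h":96,"ob":98,"qg":56,"r":93},"rhz":77,"yng":[5,9,49,78,95,68]},"yk":{"e":{"vaq":11},"nd":{"k":89,"xdo":81},"o":[1,33,98]}}
After op 5 (remove /ph/nzu): {"ph":{"l":[22,45,69,60],"or":[21,39],"sqw":{"fw":63,"th":7,"w":8,"xc":98}},"sv":{"ds":[82,71,38,39],"gvu":{"h":96,"ob":98,"qg":56,"r":93},"rhz":77,"yng":[5,9,49,78,95,68]},"yk":{"e":{"vaq":11},"nd":{"k":89,"xdo":81},"o":[1,33,98]}}
After op 6 (replace /sv/yng/2 47): {"ph":{"l":[22,45,69,60],"or":[21,39],"sqw":{"fw":63,"th":7,"w":8,"xc":98}},"sv":{"ds":[82,71,38,39],"gvu":{"h":96,"ob":98,"qg":56,"r":93},"rhz":77,"yng":[5,9,47,78,95,68]},"yk":{"e":{"vaq":11},"nd":{"k":89,"xdo":81},"o":[1,33,98]}}
After op 7 (add /ph/q 61): {"ph":{"l":[22,45,69,60],"or":[21,39],"q":61,"sqw":{"fw":63,"th":7,"w":8,"xc":98}},"sv":{"ds":[82,71,38,39],"gvu":{"h":96,"ob":98,"qg":56,"r":93},"rhz":77,"yng":[5,9,47,78,95,68]},"yk":{"e":{"vaq":11},"nd":{"k":89,"xdo":81},"o":[1,33,98]}}
After op 8 (add /ph/l/0 90): {"ph":{"l":[90,22,45,69,60],"or":[21,39],"q":61,"sqw":{"fw":63,"th":7,"w":8,"xc":98}},"sv":{"ds":[82,71,38,39],"gvu":{"h":96,"ob":98,"qg":56,"r":93},"rhz":77,"yng":[5,9,47,78,95,68]},"yk":{"e":{"vaq":11},"nd":{"k":89,"xdo":81},"o":[1,33,98]}}
After op 9 (replace /sv/gvu/qg 51): {"ph":{"l":[90,22,45,69,60],"or":[21,39],"q":61,"sqw":{"fw":63,"th":7,"w":8,"xc":98}},"sv":{"ds":[82,71,38,39],"gvu":{"h":96,"ob":98,"qg":51,"r":93},"rhz":77,"yng":[5,9,47,78,95,68]},"yk":{"e":{"vaq":11},"nd":{"k":89,"xdo":81},"o":[1,33,98]}}
After op 10 (replace /ph/l 78): {"ph":{"l":78,"or":[21,39],"q":61,"sqw":{"fw":63,"th":7,"w":8,"xc":98}},"sv":{"ds":[82,71,38,39],"gvu":{"h":96,"ob":98,"qg":51,"r":93},"rhz":77,"yng":[5,9,47,78,95,68]},"yk":{"e":{"vaq":11},"nd":{"k":89,"xdo":81},"o":[1,33,98]}}
After op 11 (remove /sv/gvu/h): {"ph":{"l":78,"or":[21,39],"q":61,"sqw":{"fw":63,"th":7,"w":8,"xc":98}},"sv":{"ds":[82,71,38,39],"gvu":{"ob":98,"qg":51,"r":93},"rhz":77,"yng":[5,9,47,78,95,68]},"yk":{"e":{"vaq":11},"nd":{"k":89,"xdo":81},"o":[1,33,98]}}
After op 12 (remove /sv/gvu/qg): {"ph":{"l":78,"or":[21,39],"q":61,"sqw":{"fw":63,"th":7,"w":8,"xc":98}},"sv":{"ds":[82,71,38,39],"gvu":{"ob":98,"r":93},"rhz":77,"yng":[5,9,47,78,95,68]},"yk":{"e":{"vaq":11},"nd":{"k":89,"xdo":81},"o":[1,33,98]}}
After op 13 (remove /ph/sqw/xc): {"ph":{"l":78,"or":[21,39],"q":61,"sqw":{"fw":63,"th":7,"w":8}},"sv":{"ds":[82,71,38,39],"gvu":{"ob":98,"r":93},"rhz":77,"yng":[5,9,47,78,95,68]},"yk":{"e":{"vaq":11},"nd":{"k":89,"xdo":81},"o":[1,33,98]}}
After op 14 (add /ph/sqw/z 9): {"ph":{"l":78,"or":[21,39],"q":61,"sqw":{"fw":63,"th":7,"w":8,"z":9}},"sv":{"ds":[82,71,38,39],"gvu":{"ob":98,"r":93},"rhz":77,"yng":[5,9,47,78,95,68]},"yk":{"e":{"vaq":11},"nd":{"k":89,"xdo":81},"o":[1,33,98]}}
After op 15 (add /sv/ds/3 14): {"ph":{"l":78,"or":[21,39],"q":61,"sqw":{"fw":63,"th":7,"w":8,"z":9}},"sv":{"ds":[82,71,38,14,39],"gvu":{"ob":98,"r":93},"rhz":77,"yng":[5,9,47,78,95,68]},"yk":{"e":{"vaq":11},"nd":{"k":89,"xdo":81},"o":[1,33,98]}}
After op 16 (add /sv/yng/5 79): {"ph":{"l":78,"or":[21,39],"q":61,"sqw":{"fw":63,"th":7,"w":8,"z":9}},"sv":{"ds":[82,71,38,14,39],"gvu":{"ob":98,"r":93},"rhz":77,"yng":[5,9,47,78,95,79,68]},"yk":{"e":{"vaq":11},"nd":{"k":89,"xdo":81},"o":[1,33,98]}}
After op 17 (add /yk/nd/xdo 72): {"ph":{"l":78,"or":[21,39],"q":61,"sqw":{"fw":63,"th":7,"w":8,"z":9}},"sv":{"ds":[82,71,38,14,39],"gvu":{"ob":98,"r":93},"rhz":77,"yng":[5,9,47,78,95,79,68]},"yk":{"e":{"vaq":11},"nd":{"k":89,"xdo":72},"o":[1,33,98]}}
After op 18 (replace /yk/o/1 48): {"ph":{"l":78,"or":[21,39],"q":61,"sqw":{"fw":63,"th":7,"w":8,"z":9}},"sv":{"ds":[82,71,38,14,39],"gvu":{"ob":98,"r":93},"rhz":77,"yng":[5,9,47,78,95,79,68]},"yk":{"e":{"vaq":11},"nd":{"k":89,"xdo":72},"o":[1,48,98]}}
After op 19 (add /yk/o/2 40): {"ph":{"l":78,"or":[21,39],"q":61,"sqw":{"fw":63,"th":7,"w":8,"z":9}},"sv":{"ds":[82,71,38,14,39],"gvu":{"ob":98,"r":93},"rhz":77,"yng":[5,9,47,78,95,79,68]},"yk":{"e":{"vaq":11},"nd":{"k":89,"xdo":72},"o":[1,48,40,98]}}
After op 20 (replace /sv/ds/1 83): {"ph":{"l":78,"or":[21,39],"q":61,"sqw":{"fw":63,"th":7,"w":8,"z":9}},"sv":{"ds":[82,83,38,14,39],"gvu":{"ob":98,"r":93},"rhz":77,"yng":[5,9,47,78,95,79,68]},"yk":{"e":{"vaq":11},"nd":{"k":89,"xdo":72},"o":[1,48,40,98]}}
Value at /yk/o/1: 48

Answer: 48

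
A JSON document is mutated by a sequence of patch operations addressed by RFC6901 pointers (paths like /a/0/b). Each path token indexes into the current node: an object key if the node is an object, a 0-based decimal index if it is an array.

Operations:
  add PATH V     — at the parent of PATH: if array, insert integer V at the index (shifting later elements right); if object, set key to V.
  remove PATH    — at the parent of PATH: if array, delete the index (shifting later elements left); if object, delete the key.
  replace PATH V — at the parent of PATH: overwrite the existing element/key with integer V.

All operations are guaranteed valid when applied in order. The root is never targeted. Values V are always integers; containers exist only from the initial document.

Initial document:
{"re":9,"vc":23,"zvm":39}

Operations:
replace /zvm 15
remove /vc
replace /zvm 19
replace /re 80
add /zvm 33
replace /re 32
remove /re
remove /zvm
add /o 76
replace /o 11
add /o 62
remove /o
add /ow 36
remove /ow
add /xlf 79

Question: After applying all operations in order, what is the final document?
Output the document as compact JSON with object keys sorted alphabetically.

Answer: {"xlf":79}

Derivation:
After op 1 (replace /zvm 15): {"re":9,"vc":23,"zvm":15}
After op 2 (remove /vc): {"re":9,"zvm":15}
After op 3 (replace /zvm 19): {"re":9,"zvm":19}
After op 4 (replace /re 80): {"re":80,"zvm":19}
After op 5 (add /zvm 33): {"re":80,"zvm":33}
After op 6 (replace /re 32): {"re":32,"zvm":33}
After op 7 (remove /re): {"zvm":33}
After op 8 (remove /zvm): {}
After op 9 (add /o 76): {"o":76}
After op 10 (replace /o 11): {"o":11}
After op 11 (add /o 62): {"o":62}
After op 12 (remove /o): {}
After op 13 (add /ow 36): {"ow":36}
After op 14 (remove /ow): {}
After op 15 (add /xlf 79): {"xlf":79}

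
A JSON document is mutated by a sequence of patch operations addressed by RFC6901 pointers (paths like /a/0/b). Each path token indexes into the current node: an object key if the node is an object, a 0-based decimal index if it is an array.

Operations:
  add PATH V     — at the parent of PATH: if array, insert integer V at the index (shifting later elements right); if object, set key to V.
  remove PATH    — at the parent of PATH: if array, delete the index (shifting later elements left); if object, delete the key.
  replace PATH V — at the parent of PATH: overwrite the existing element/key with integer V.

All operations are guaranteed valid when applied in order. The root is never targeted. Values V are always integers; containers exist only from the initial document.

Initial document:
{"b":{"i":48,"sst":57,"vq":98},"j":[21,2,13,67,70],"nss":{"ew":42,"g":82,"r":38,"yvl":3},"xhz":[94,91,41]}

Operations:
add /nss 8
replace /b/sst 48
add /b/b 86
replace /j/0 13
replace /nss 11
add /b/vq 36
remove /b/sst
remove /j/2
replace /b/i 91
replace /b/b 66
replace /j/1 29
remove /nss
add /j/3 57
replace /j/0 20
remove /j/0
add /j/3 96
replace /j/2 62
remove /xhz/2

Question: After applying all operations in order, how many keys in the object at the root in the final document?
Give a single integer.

Answer: 3

Derivation:
After op 1 (add /nss 8): {"b":{"i":48,"sst":57,"vq":98},"j":[21,2,13,67,70],"nss":8,"xhz":[94,91,41]}
After op 2 (replace /b/sst 48): {"b":{"i":48,"sst":48,"vq":98},"j":[21,2,13,67,70],"nss":8,"xhz":[94,91,41]}
After op 3 (add /b/b 86): {"b":{"b":86,"i":48,"sst":48,"vq":98},"j":[21,2,13,67,70],"nss":8,"xhz":[94,91,41]}
After op 4 (replace /j/0 13): {"b":{"b":86,"i":48,"sst":48,"vq":98},"j":[13,2,13,67,70],"nss":8,"xhz":[94,91,41]}
After op 5 (replace /nss 11): {"b":{"b":86,"i":48,"sst":48,"vq":98},"j":[13,2,13,67,70],"nss":11,"xhz":[94,91,41]}
After op 6 (add /b/vq 36): {"b":{"b":86,"i":48,"sst":48,"vq":36},"j":[13,2,13,67,70],"nss":11,"xhz":[94,91,41]}
After op 7 (remove /b/sst): {"b":{"b":86,"i":48,"vq":36},"j":[13,2,13,67,70],"nss":11,"xhz":[94,91,41]}
After op 8 (remove /j/2): {"b":{"b":86,"i":48,"vq":36},"j":[13,2,67,70],"nss":11,"xhz":[94,91,41]}
After op 9 (replace /b/i 91): {"b":{"b":86,"i":91,"vq":36},"j":[13,2,67,70],"nss":11,"xhz":[94,91,41]}
After op 10 (replace /b/b 66): {"b":{"b":66,"i":91,"vq":36},"j":[13,2,67,70],"nss":11,"xhz":[94,91,41]}
After op 11 (replace /j/1 29): {"b":{"b":66,"i":91,"vq":36},"j":[13,29,67,70],"nss":11,"xhz":[94,91,41]}
After op 12 (remove /nss): {"b":{"b":66,"i":91,"vq":36},"j":[13,29,67,70],"xhz":[94,91,41]}
After op 13 (add /j/3 57): {"b":{"b":66,"i":91,"vq":36},"j":[13,29,67,57,70],"xhz":[94,91,41]}
After op 14 (replace /j/0 20): {"b":{"b":66,"i":91,"vq":36},"j":[20,29,67,57,70],"xhz":[94,91,41]}
After op 15 (remove /j/0): {"b":{"b":66,"i":91,"vq":36},"j":[29,67,57,70],"xhz":[94,91,41]}
After op 16 (add /j/3 96): {"b":{"b":66,"i":91,"vq":36},"j":[29,67,57,96,70],"xhz":[94,91,41]}
After op 17 (replace /j/2 62): {"b":{"b":66,"i":91,"vq":36},"j":[29,67,62,96,70],"xhz":[94,91,41]}
After op 18 (remove /xhz/2): {"b":{"b":66,"i":91,"vq":36},"j":[29,67,62,96,70],"xhz":[94,91]}
Size at the root: 3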